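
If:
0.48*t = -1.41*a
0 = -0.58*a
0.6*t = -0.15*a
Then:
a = 0.00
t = 0.00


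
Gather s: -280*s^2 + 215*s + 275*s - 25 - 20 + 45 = -280*s^2 + 490*s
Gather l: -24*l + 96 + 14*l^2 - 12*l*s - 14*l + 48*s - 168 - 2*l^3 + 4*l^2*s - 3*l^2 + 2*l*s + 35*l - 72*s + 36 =-2*l^3 + l^2*(4*s + 11) + l*(-10*s - 3) - 24*s - 36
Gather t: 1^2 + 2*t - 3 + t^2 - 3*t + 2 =t^2 - t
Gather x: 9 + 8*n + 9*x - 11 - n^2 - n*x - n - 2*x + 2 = -n^2 + 7*n + x*(7 - n)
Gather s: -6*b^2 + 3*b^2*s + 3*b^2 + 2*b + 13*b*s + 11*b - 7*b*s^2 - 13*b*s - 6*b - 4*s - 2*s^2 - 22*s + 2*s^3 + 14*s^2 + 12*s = -3*b^2 + 7*b + 2*s^3 + s^2*(12 - 7*b) + s*(3*b^2 - 14)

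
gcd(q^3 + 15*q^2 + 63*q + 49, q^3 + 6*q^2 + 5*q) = q + 1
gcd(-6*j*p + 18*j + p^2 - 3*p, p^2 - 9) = p - 3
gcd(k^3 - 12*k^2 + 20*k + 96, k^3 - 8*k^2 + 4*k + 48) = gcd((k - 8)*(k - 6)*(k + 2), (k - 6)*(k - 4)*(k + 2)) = k^2 - 4*k - 12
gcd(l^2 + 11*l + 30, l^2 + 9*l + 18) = l + 6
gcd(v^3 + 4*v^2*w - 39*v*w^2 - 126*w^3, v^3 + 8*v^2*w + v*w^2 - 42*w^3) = v^2 + 10*v*w + 21*w^2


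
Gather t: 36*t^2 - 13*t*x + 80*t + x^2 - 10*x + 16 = 36*t^2 + t*(80 - 13*x) + x^2 - 10*x + 16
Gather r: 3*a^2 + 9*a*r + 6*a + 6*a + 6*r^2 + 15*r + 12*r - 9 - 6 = 3*a^2 + 12*a + 6*r^2 + r*(9*a + 27) - 15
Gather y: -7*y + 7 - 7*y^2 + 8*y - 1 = -7*y^2 + y + 6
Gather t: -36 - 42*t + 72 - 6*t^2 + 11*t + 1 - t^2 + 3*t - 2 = -7*t^2 - 28*t + 35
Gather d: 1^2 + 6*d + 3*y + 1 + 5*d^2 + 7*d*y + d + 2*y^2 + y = 5*d^2 + d*(7*y + 7) + 2*y^2 + 4*y + 2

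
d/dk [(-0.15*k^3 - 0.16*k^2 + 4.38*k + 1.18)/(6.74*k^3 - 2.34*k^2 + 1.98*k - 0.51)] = (1.4294*k^4 - 59.6364*k^3 - 13.6977*k^2 + 5.6856*k - 4.5702)/(45.4276*k^6 - 31.5432*k^5 + 32.166*k^4 - 16.1412*k^3 + 6.3072*k^2 - 2.0196*k + 0.2601)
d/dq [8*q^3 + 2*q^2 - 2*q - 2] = 24*q^2 + 4*q - 2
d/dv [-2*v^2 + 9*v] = 9 - 4*v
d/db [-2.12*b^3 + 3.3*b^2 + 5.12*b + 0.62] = -6.36*b^2 + 6.6*b + 5.12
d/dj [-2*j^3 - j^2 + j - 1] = -6*j^2 - 2*j + 1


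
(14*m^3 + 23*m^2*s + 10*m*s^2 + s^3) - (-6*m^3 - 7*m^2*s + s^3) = 20*m^3 + 30*m^2*s + 10*m*s^2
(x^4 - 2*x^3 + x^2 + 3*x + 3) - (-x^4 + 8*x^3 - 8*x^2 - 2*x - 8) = 2*x^4 - 10*x^3 + 9*x^2 + 5*x + 11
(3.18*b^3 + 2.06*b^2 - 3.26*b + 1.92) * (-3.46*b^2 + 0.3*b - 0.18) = -11.0028*b^5 - 6.1736*b^4 + 11.3252*b^3 - 7.992*b^2 + 1.1628*b - 0.3456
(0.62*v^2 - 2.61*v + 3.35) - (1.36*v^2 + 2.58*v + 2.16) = -0.74*v^2 - 5.19*v + 1.19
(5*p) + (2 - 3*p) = 2*p + 2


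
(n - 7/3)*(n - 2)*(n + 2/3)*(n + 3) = n^4 - 2*n^3/3 - 83*n^2/9 + 76*n/9 + 28/3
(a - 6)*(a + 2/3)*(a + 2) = a^3 - 10*a^2/3 - 44*a/3 - 8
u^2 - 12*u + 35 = (u - 7)*(u - 5)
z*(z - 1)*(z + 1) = z^3 - z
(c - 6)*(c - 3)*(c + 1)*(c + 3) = c^4 - 5*c^3 - 15*c^2 + 45*c + 54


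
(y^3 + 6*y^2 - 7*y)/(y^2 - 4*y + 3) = y*(y + 7)/(y - 3)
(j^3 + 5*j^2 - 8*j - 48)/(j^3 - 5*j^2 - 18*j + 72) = (j + 4)/(j - 6)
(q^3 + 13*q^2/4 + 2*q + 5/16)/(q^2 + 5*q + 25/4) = (8*q^2 + 6*q + 1)/(4*(2*q + 5))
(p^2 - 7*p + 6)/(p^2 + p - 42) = (p - 1)/(p + 7)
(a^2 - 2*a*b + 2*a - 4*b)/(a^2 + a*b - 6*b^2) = (a + 2)/(a + 3*b)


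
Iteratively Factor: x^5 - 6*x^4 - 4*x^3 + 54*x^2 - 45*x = (x + 3)*(x^4 - 9*x^3 + 23*x^2 - 15*x) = (x - 3)*(x + 3)*(x^3 - 6*x^2 + 5*x) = x*(x - 3)*(x + 3)*(x^2 - 6*x + 5) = x*(x - 5)*(x - 3)*(x + 3)*(x - 1)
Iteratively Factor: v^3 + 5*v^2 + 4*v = (v + 1)*(v^2 + 4*v) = (v + 1)*(v + 4)*(v)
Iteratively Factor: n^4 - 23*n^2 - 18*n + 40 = (n + 4)*(n^3 - 4*n^2 - 7*n + 10) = (n - 5)*(n + 4)*(n^2 + n - 2) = (n - 5)*(n - 1)*(n + 4)*(n + 2)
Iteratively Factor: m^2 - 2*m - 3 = (m - 3)*(m + 1)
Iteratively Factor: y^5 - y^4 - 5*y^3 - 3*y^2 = (y - 3)*(y^4 + 2*y^3 + y^2) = y*(y - 3)*(y^3 + 2*y^2 + y) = y*(y - 3)*(y + 1)*(y^2 + y) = y*(y - 3)*(y + 1)^2*(y)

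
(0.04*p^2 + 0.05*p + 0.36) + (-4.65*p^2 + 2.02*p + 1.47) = -4.61*p^2 + 2.07*p + 1.83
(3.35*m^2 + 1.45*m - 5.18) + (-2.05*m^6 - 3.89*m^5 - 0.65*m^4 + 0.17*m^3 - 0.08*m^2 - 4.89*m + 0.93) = -2.05*m^6 - 3.89*m^5 - 0.65*m^4 + 0.17*m^3 + 3.27*m^2 - 3.44*m - 4.25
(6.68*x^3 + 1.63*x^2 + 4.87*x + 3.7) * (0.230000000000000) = 1.5364*x^3 + 0.3749*x^2 + 1.1201*x + 0.851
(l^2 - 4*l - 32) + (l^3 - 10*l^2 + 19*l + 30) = l^3 - 9*l^2 + 15*l - 2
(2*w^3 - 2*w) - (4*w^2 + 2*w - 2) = 2*w^3 - 4*w^2 - 4*w + 2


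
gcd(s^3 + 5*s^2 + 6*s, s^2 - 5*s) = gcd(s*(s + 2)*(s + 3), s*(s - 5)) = s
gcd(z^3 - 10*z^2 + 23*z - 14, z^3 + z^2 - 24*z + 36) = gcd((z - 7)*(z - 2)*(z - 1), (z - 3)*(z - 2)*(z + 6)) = z - 2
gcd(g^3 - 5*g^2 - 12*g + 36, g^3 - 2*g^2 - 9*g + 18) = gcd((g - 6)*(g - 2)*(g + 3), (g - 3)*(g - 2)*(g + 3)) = g^2 + g - 6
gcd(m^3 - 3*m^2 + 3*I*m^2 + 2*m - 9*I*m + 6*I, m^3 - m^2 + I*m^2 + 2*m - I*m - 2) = m - 1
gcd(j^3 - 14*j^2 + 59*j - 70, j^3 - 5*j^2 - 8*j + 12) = 1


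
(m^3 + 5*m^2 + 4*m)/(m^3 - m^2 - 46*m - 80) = m*(m^2 + 5*m + 4)/(m^3 - m^2 - 46*m - 80)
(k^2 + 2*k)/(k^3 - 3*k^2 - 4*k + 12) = k/(k^2 - 5*k + 6)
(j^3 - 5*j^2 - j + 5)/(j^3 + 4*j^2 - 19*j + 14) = (j^2 - 4*j - 5)/(j^2 + 5*j - 14)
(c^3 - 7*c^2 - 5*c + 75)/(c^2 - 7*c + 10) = (c^2 - 2*c - 15)/(c - 2)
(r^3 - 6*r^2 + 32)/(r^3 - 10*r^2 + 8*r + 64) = (r - 4)/(r - 8)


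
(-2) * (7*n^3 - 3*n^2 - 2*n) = -14*n^3 + 6*n^2 + 4*n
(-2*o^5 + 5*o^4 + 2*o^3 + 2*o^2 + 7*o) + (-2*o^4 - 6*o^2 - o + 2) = -2*o^5 + 3*o^4 + 2*o^3 - 4*o^2 + 6*o + 2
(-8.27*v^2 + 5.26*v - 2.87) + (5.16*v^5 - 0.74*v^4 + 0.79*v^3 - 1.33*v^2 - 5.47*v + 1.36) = 5.16*v^5 - 0.74*v^4 + 0.79*v^3 - 9.6*v^2 - 0.21*v - 1.51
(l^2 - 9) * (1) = l^2 - 9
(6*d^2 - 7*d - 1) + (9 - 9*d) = 6*d^2 - 16*d + 8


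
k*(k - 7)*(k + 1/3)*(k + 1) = k^4 - 17*k^3/3 - 9*k^2 - 7*k/3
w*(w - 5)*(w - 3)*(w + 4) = w^4 - 4*w^3 - 17*w^2 + 60*w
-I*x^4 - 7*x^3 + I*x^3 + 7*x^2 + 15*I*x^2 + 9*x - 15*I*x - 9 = (x - 3*I)^2*(x - I)*(-I*x + I)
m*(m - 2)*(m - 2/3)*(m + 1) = m^4 - 5*m^3/3 - 4*m^2/3 + 4*m/3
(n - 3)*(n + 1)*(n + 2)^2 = n^4 + 2*n^3 - 7*n^2 - 20*n - 12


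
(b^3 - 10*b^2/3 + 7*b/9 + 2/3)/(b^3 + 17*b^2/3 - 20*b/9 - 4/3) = (b - 3)/(b + 6)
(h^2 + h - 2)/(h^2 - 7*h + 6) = (h + 2)/(h - 6)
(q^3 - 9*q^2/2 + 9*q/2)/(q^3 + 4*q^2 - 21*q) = (q - 3/2)/(q + 7)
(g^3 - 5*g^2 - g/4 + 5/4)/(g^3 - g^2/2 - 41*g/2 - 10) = (g - 1/2)/(g + 4)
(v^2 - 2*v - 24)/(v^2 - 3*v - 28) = (v - 6)/(v - 7)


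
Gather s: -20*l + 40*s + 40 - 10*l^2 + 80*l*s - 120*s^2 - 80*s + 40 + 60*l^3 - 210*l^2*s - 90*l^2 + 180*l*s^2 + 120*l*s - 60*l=60*l^3 - 100*l^2 - 80*l + s^2*(180*l - 120) + s*(-210*l^2 + 200*l - 40) + 80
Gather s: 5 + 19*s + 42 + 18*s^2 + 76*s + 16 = 18*s^2 + 95*s + 63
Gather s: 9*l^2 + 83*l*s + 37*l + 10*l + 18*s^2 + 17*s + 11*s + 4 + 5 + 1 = 9*l^2 + 47*l + 18*s^2 + s*(83*l + 28) + 10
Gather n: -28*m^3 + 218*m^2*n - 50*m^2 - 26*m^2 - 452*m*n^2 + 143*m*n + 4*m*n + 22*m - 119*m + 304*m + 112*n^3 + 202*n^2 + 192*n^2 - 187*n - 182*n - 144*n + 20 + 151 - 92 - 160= -28*m^3 - 76*m^2 + 207*m + 112*n^3 + n^2*(394 - 452*m) + n*(218*m^2 + 147*m - 513) - 81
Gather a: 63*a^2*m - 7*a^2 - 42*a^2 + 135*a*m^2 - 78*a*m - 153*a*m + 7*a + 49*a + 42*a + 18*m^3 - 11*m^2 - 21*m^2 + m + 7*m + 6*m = a^2*(63*m - 49) + a*(135*m^2 - 231*m + 98) + 18*m^3 - 32*m^2 + 14*m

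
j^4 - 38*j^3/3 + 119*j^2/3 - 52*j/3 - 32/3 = (j - 8)*(j - 4)*(j - 1)*(j + 1/3)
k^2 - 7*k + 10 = (k - 5)*(k - 2)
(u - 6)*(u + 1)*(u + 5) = u^3 - 31*u - 30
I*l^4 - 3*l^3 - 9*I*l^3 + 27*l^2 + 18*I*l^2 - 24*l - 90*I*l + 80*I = (l - 8)*(l - 2*I)*(l + 5*I)*(I*l - I)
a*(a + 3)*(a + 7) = a^3 + 10*a^2 + 21*a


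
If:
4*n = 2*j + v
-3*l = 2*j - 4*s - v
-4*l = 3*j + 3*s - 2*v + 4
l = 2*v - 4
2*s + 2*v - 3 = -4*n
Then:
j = -37/6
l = 6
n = -11/6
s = 1/6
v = 5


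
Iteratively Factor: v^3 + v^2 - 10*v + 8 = (v - 2)*(v^2 + 3*v - 4) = (v - 2)*(v - 1)*(v + 4)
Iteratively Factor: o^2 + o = (o)*(o + 1)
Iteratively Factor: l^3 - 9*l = (l - 3)*(l^2 + 3*l) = (l - 3)*(l + 3)*(l)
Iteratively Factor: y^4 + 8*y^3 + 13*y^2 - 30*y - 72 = (y + 4)*(y^3 + 4*y^2 - 3*y - 18) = (y + 3)*(y + 4)*(y^2 + y - 6) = (y - 2)*(y + 3)*(y + 4)*(y + 3)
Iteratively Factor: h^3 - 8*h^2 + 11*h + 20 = (h - 5)*(h^2 - 3*h - 4) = (h - 5)*(h + 1)*(h - 4)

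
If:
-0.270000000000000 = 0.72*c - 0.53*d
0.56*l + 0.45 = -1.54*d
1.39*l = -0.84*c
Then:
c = -0.70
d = -0.45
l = 0.43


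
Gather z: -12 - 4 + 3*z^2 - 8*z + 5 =3*z^2 - 8*z - 11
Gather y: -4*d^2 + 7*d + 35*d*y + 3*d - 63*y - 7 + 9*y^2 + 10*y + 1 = -4*d^2 + 10*d + 9*y^2 + y*(35*d - 53) - 6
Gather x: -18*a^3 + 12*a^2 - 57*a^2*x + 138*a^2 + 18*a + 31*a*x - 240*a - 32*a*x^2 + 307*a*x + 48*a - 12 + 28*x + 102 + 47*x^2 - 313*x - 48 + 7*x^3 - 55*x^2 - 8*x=-18*a^3 + 150*a^2 - 174*a + 7*x^3 + x^2*(-32*a - 8) + x*(-57*a^2 + 338*a - 293) + 42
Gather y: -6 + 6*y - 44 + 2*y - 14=8*y - 64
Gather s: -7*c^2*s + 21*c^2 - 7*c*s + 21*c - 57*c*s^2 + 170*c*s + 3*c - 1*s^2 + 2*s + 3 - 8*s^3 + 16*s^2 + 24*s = 21*c^2 + 24*c - 8*s^3 + s^2*(15 - 57*c) + s*(-7*c^2 + 163*c + 26) + 3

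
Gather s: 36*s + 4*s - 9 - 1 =40*s - 10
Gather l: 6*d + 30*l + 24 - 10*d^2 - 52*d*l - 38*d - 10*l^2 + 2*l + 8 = -10*d^2 - 32*d - 10*l^2 + l*(32 - 52*d) + 32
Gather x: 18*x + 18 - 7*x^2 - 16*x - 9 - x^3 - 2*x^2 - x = -x^3 - 9*x^2 + x + 9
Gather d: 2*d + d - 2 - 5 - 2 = 3*d - 9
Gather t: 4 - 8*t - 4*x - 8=-8*t - 4*x - 4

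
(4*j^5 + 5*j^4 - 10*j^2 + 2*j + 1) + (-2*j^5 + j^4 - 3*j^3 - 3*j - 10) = 2*j^5 + 6*j^4 - 3*j^3 - 10*j^2 - j - 9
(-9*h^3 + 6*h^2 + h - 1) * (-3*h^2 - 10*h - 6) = 27*h^5 + 72*h^4 - 9*h^3 - 43*h^2 + 4*h + 6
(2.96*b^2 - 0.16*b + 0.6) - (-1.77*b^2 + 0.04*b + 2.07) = 4.73*b^2 - 0.2*b - 1.47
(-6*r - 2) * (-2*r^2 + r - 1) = 12*r^3 - 2*r^2 + 4*r + 2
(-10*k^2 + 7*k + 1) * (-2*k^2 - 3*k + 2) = 20*k^4 + 16*k^3 - 43*k^2 + 11*k + 2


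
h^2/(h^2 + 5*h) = h/(h + 5)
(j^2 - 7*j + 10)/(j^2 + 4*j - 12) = (j - 5)/(j + 6)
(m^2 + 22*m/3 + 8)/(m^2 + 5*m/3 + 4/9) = 3*(m + 6)/(3*m + 1)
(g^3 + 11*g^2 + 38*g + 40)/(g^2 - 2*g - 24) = (g^2 + 7*g + 10)/(g - 6)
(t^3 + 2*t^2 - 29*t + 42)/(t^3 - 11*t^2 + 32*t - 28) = (t^2 + 4*t - 21)/(t^2 - 9*t + 14)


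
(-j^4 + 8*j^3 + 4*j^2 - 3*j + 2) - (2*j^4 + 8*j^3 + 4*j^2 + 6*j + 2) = -3*j^4 - 9*j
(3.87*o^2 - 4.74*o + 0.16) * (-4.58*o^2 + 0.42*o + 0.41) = -17.7246*o^4 + 23.3346*o^3 - 1.1369*o^2 - 1.8762*o + 0.0656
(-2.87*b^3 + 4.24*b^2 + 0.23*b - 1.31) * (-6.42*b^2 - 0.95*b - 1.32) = 18.4254*b^5 - 24.4943*b^4 - 1.7162*b^3 + 2.5949*b^2 + 0.9409*b + 1.7292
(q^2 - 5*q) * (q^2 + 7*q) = q^4 + 2*q^3 - 35*q^2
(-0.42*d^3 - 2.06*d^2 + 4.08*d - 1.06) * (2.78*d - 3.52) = -1.1676*d^4 - 4.2484*d^3 + 18.5936*d^2 - 17.3084*d + 3.7312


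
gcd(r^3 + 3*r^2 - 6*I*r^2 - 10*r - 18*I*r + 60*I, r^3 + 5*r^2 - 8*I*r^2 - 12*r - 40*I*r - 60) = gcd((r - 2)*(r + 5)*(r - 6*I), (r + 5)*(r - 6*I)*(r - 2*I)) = r^2 + r*(5 - 6*I) - 30*I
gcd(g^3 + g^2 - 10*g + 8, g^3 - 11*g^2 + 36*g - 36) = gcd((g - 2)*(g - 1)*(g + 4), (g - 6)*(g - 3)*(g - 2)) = g - 2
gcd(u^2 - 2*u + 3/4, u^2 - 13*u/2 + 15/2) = u - 3/2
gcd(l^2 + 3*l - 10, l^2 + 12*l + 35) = l + 5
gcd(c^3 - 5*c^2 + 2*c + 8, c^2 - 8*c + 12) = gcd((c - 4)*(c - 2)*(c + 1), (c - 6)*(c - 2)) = c - 2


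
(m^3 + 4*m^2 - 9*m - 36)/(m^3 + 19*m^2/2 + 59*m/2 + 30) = 2*(m - 3)/(2*m + 5)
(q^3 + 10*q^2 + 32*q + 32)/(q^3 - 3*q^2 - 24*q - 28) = (q^2 + 8*q + 16)/(q^2 - 5*q - 14)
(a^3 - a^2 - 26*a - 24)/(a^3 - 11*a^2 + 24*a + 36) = (a + 4)/(a - 6)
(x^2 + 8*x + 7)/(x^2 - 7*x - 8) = (x + 7)/(x - 8)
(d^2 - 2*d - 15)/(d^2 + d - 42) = (d^2 - 2*d - 15)/(d^2 + d - 42)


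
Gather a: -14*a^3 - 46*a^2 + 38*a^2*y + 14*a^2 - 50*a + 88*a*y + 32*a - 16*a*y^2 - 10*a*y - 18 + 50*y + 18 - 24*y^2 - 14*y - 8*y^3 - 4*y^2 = -14*a^3 + a^2*(38*y - 32) + a*(-16*y^2 + 78*y - 18) - 8*y^3 - 28*y^2 + 36*y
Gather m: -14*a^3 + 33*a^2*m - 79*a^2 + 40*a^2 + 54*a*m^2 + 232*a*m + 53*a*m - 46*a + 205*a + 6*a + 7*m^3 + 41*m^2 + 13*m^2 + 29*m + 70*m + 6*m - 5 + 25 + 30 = -14*a^3 - 39*a^2 + 165*a + 7*m^3 + m^2*(54*a + 54) + m*(33*a^2 + 285*a + 105) + 50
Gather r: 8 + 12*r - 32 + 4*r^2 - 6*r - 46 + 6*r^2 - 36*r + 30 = 10*r^2 - 30*r - 40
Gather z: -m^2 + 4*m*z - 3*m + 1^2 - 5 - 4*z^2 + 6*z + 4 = -m^2 - 3*m - 4*z^2 + z*(4*m + 6)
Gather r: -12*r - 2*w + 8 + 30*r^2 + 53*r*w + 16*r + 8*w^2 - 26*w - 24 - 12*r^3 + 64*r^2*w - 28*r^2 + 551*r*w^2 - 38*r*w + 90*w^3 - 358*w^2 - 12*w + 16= -12*r^3 + r^2*(64*w + 2) + r*(551*w^2 + 15*w + 4) + 90*w^3 - 350*w^2 - 40*w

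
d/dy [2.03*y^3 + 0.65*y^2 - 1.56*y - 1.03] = 6.09*y^2 + 1.3*y - 1.56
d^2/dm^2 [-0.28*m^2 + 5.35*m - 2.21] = -0.560000000000000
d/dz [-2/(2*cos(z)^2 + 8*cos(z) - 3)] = -8*(cos(z) + 2)*sin(z)/(8*cos(z) + cos(2*z) - 2)^2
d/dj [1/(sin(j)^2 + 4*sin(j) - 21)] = -2*(sin(j) + 2)*cos(j)/(sin(j)^2 + 4*sin(j) - 21)^2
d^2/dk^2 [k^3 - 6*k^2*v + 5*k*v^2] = 6*k - 12*v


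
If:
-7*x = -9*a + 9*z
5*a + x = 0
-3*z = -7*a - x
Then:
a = 0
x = 0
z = 0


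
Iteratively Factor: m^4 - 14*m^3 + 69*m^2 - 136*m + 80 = (m - 5)*(m^3 - 9*m^2 + 24*m - 16) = (m - 5)*(m - 4)*(m^2 - 5*m + 4) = (m - 5)*(m - 4)^2*(m - 1)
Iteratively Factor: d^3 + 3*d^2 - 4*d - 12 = (d + 2)*(d^2 + d - 6) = (d + 2)*(d + 3)*(d - 2)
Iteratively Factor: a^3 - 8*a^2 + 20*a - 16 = (a - 4)*(a^2 - 4*a + 4) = (a - 4)*(a - 2)*(a - 2)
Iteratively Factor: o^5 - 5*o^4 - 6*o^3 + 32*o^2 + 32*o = (o)*(o^4 - 5*o^3 - 6*o^2 + 32*o + 32) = o*(o - 4)*(o^3 - o^2 - 10*o - 8) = o*(o - 4)^2*(o^2 + 3*o + 2) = o*(o - 4)^2*(o + 2)*(o + 1)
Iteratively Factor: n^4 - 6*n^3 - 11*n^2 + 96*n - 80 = (n - 4)*(n^3 - 2*n^2 - 19*n + 20) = (n - 4)*(n - 1)*(n^2 - n - 20) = (n - 5)*(n - 4)*(n - 1)*(n + 4)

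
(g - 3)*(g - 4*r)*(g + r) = g^3 - 3*g^2*r - 3*g^2 - 4*g*r^2 + 9*g*r + 12*r^2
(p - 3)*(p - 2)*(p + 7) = p^3 + 2*p^2 - 29*p + 42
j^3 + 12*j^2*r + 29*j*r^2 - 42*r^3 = (j - r)*(j + 6*r)*(j + 7*r)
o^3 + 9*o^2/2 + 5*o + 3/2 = (o + 1/2)*(o + 1)*(o + 3)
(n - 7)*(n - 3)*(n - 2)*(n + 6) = n^4 - 6*n^3 - 31*n^2 + 204*n - 252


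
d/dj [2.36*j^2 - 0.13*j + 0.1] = 4.72*j - 0.13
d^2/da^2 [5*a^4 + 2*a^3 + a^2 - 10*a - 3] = 60*a^2 + 12*a + 2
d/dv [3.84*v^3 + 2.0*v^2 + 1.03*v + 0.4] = 11.52*v^2 + 4.0*v + 1.03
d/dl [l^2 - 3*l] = 2*l - 3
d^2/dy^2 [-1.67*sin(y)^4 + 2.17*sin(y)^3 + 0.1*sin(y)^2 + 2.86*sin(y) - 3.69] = 26.72*sin(y)^4 - 19.53*sin(y)^3 - 20.44*sin(y)^2 + 10.16*sin(y) + 0.2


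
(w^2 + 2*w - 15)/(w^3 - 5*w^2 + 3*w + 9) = (w + 5)/(w^2 - 2*w - 3)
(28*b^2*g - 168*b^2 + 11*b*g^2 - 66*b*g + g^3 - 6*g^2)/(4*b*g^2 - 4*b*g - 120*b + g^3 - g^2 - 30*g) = (7*b + g)/(g + 5)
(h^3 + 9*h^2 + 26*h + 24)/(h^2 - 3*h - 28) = (h^2 + 5*h + 6)/(h - 7)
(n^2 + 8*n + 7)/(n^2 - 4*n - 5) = (n + 7)/(n - 5)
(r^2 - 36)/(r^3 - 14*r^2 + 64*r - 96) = (r + 6)/(r^2 - 8*r + 16)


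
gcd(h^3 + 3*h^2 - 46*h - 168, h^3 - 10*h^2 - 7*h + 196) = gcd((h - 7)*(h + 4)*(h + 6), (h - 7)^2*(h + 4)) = h^2 - 3*h - 28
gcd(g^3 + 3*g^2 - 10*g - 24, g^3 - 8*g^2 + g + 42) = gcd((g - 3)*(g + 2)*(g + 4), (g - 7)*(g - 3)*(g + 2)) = g^2 - g - 6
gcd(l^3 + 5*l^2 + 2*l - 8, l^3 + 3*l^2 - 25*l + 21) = l - 1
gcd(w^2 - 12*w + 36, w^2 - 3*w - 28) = 1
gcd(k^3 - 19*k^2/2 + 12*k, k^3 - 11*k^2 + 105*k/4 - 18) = k^2 - 19*k/2 + 12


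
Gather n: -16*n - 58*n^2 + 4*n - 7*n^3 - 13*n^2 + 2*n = -7*n^3 - 71*n^2 - 10*n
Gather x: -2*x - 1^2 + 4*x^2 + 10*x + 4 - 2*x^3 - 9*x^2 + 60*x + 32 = -2*x^3 - 5*x^2 + 68*x + 35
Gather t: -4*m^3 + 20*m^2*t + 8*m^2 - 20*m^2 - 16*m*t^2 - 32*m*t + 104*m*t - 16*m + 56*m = -4*m^3 - 12*m^2 - 16*m*t^2 + 40*m + t*(20*m^2 + 72*m)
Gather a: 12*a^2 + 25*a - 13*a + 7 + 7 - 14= 12*a^2 + 12*a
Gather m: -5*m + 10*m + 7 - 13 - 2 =5*m - 8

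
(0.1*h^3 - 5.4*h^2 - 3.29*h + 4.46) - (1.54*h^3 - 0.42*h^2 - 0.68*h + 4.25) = -1.44*h^3 - 4.98*h^2 - 2.61*h + 0.21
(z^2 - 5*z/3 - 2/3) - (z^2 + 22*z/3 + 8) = -9*z - 26/3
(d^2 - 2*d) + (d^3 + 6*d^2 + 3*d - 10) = d^3 + 7*d^2 + d - 10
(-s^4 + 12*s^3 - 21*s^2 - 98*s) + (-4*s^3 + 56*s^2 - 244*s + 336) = -s^4 + 8*s^3 + 35*s^2 - 342*s + 336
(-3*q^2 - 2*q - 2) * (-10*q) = 30*q^3 + 20*q^2 + 20*q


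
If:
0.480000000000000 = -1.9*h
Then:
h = -0.25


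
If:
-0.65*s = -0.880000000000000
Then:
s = 1.35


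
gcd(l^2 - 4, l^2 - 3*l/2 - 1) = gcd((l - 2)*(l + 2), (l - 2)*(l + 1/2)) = l - 2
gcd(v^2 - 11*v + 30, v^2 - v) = 1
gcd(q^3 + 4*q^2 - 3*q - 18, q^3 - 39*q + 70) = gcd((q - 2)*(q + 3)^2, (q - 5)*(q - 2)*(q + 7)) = q - 2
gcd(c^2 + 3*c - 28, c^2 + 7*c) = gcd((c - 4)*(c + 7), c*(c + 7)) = c + 7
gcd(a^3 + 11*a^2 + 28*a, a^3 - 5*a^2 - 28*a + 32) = a + 4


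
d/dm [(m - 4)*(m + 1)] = 2*m - 3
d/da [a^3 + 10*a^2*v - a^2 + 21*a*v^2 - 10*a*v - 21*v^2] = 3*a^2 + 20*a*v - 2*a + 21*v^2 - 10*v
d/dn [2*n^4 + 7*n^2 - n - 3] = 8*n^3 + 14*n - 1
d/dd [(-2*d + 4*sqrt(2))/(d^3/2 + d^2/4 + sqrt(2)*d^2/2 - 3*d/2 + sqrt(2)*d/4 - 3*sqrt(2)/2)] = 8*(-2*d^3 - 2*sqrt(2)*d^2 - d^2 - sqrt(2)*d + 6*d + (d - 2*sqrt(2))*(6*d^2 + 2*d + 4*sqrt(2)*d - 6 + sqrt(2)) + 6*sqrt(2))/(2*d^3 + d^2 + 2*sqrt(2)*d^2 - 6*d + sqrt(2)*d - 6*sqrt(2))^2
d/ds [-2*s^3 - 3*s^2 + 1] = 6*s*(-s - 1)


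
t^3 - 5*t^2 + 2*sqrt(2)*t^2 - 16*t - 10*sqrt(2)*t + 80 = (t - 5)*(t - 2*sqrt(2))*(t + 4*sqrt(2))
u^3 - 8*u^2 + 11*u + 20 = (u - 5)*(u - 4)*(u + 1)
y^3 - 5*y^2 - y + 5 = (y - 5)*(y - 1)*(y + 1)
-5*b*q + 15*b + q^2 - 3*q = (-5*b + q)*(q - 3)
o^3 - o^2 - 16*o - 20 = (o - 5)*(o + 2)^2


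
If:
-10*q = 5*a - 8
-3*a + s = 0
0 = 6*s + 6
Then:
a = -1/3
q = 29/30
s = -1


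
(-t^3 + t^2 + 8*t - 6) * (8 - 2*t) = 2*t^4 - 10*t^3 - 8*t^2 + 76*t - 48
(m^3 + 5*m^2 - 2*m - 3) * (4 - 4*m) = -4*m^4 - 16*m^3 + 28*m^2 + 4*m - 12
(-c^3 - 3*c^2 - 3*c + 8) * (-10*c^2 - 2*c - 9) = 10*c^5 + 32*c^4 + 45*c^3 - 47*c^2 + 11*c - 72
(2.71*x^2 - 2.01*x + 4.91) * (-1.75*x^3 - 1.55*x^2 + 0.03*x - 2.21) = -4.7425*x^5 - 0.683*x^4 - 5.3957*x^3 - 13.6599*x^2 + 4.5894*x - 10.8511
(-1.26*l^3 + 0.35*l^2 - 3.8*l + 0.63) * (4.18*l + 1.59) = -5.2668*l^4 - 0.5404*l^3 - 15.3275*l^2 - 3.4086*l + 1.0017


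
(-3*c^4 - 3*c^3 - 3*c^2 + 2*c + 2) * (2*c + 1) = -6*c^5 - 9*c^4 - 9*c^3 + c^2 + 6*c + 2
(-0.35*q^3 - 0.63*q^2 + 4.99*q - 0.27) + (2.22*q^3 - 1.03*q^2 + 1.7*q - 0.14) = 1.87*q^3 - 1.66*q^2 + 6.69*q - 0.41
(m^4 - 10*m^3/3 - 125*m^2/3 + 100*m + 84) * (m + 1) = m^5 - 7*m^4/3 - 45*m^3 + 175*m^2/3 + 184*m + 84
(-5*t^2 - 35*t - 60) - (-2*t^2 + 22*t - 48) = -3*t^2 - 57*t - 12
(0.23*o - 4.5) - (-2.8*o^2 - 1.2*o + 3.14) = 2.8*o^2 + 1.43*o - 7.64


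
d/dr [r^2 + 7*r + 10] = 2*r + 7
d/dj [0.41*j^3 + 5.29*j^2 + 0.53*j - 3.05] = 1.23*j^2 + 10.58*j + 0.53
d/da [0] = 0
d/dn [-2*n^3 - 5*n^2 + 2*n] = -6*n^2 - 10*n + 2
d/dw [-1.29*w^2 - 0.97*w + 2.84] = -2.58*w - 0.97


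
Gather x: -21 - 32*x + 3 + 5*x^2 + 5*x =5*x^2 - 27*x - 18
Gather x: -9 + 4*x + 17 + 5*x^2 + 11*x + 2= 5*x^2 + 15*x + 10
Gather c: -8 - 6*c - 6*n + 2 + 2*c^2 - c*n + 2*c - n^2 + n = 2*c^2 + c*(-n - 4) - n^2 - 5*n - 6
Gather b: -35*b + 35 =35 - 35*b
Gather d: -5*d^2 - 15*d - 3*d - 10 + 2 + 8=-5*d^2 - 18*d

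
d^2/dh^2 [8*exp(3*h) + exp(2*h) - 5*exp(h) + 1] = (72*exp(2*h) + 4*exp(h) - 5)*exp(h)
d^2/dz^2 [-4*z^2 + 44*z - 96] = -8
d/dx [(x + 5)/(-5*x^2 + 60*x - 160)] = (-x^2 + 12*x + 2*(x - 6)*(x + 5) - 32)/(5*(x^2 - 12*x + 32)^2)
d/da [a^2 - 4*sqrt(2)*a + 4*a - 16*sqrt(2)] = 2*a - 4*sqrt(2) + 4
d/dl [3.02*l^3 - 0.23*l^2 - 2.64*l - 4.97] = 9.06*l^2 - 0.46*l - 2.64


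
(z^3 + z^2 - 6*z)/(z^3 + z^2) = (z^2 + z - 6)/(z*(z + 1))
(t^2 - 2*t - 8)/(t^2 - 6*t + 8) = (t + 2)/(t - 2)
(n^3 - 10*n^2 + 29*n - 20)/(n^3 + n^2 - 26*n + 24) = (n - 5)/(n + 6)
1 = 1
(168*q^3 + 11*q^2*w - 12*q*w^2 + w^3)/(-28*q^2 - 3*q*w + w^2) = (-24*q^2 - 5*q*w + w^2)/(4*q + w)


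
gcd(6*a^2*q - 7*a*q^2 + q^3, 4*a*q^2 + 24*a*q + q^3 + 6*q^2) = q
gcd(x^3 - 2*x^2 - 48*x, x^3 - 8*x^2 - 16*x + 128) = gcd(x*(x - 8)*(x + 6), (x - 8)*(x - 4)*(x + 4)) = x - 8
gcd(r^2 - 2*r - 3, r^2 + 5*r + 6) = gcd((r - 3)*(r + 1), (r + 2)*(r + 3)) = 1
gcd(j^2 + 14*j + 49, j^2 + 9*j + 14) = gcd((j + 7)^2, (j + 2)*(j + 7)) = j + 7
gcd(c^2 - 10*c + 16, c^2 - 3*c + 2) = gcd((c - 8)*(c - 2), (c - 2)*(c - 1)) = c - 2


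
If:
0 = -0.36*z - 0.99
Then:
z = -2.75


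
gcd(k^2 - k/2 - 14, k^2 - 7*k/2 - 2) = k - 4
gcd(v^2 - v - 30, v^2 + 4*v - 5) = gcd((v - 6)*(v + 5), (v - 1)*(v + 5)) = v + 5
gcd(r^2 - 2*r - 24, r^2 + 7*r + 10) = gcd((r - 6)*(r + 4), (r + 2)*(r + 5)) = 1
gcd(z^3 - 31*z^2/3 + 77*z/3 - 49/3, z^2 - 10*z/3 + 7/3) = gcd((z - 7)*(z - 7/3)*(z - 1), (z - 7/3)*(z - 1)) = z^2 - 10*z/3 + 7/3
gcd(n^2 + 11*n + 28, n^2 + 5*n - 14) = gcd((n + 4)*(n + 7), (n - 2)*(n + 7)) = n + 7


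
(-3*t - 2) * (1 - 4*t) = 12*t^2 + 5*t - 2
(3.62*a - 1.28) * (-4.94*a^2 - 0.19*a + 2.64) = -17.8828*a^3 + 5.6354*a^2 + 9.8*a - 3.3792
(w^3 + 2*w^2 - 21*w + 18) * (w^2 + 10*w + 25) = w^5 + 12*w^4 + 24*w^3 - 142*w^2 - 345*w + 450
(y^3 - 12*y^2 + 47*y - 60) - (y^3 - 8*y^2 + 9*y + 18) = -4*y^2 + 38*y - 78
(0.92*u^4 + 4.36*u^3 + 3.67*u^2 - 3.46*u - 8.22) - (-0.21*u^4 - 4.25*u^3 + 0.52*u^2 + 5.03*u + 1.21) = 1.13*u^4 + 8.61*u^3 + 3.15*u^2 - 8.49*u - 9.43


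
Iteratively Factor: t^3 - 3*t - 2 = (t + 1)*(t^2 - t - 2) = (t - 2)*(t + 1)*(t + 1)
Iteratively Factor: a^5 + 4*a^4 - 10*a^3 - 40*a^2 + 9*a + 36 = (a + 3)*(a^4 + a^3 - 13*a^2 - a + 12) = (a + 3)*(a + 4)*(a^3 - 3*a^2 - a + 3) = (a - 1)*(a + 3)*(a + 4)*(a^2 - 2*a - 3) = (a - 3)*(a - 1)*(a + 3)*(a + 4)*(a + 1)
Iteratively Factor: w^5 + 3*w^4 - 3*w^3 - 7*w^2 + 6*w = (w + 3)*(w^4 - 3*w^2 + 2*w) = (w - 1)*(w + 3)*(w^3 + w^2 - 2*w) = (w - 1)*(w + 2)*(w + 3)*(w^2 - w) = w*(w - 1)*(w + 2)*(w + 3)*(w - 1)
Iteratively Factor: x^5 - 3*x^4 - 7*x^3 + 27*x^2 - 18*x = (x - 1)*(x^4 - 2*x^3 - 9*x^2 + 18*x) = x*(x - 1)*(x^3 - 2*x^2 - 9*x + 18) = x*(x - 2)*(x - 1)*(x^2 - 9) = x*(x - 2)*(x - 1)*(x + 3)*(x - 3)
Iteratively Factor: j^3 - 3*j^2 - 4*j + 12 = (j + 2)*(j^2 - 5*j + 6) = (j - 2)*(j + 2)*(j - 3)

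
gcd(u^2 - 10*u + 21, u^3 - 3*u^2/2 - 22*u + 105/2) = u - 3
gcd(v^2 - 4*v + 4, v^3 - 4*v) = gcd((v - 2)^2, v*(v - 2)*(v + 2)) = v - 2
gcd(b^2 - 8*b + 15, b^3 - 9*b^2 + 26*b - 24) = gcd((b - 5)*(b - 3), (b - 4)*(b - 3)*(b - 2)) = b - 3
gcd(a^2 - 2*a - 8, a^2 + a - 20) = a - 4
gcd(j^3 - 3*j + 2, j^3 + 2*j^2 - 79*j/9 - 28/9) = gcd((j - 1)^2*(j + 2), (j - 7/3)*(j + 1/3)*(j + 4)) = 1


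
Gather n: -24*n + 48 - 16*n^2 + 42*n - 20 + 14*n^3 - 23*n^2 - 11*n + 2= 14*n^3 - 39*n^2 + 7*n + 30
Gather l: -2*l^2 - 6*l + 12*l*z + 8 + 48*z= -2*l^2 + l*(12*z - 6) + 48*z + 8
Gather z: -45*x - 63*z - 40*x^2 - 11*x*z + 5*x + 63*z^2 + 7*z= -40*x^2 - 40*x + 63*z^2 + z*(-11*x - 56)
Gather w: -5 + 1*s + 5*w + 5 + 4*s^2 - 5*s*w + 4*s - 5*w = 4*s^2 - 5*s*w + 5*s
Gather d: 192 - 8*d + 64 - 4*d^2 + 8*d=256 - 4*d^2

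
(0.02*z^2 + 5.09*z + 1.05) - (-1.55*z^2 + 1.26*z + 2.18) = 1.57*z^2 + 3.83*z - 1.13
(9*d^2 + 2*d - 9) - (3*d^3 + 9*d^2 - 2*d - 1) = -3*d^3 + 4*d - 8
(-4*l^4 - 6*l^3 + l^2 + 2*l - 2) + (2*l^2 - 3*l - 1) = -4*l^4 - 6*l^3 + 3*l^2 - l - 3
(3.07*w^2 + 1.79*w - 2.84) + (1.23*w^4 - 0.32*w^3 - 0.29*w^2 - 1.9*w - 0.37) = 1.23*w^4 - 0.32*w^3 + 2.78*w^2 - 0.11*w - 3.21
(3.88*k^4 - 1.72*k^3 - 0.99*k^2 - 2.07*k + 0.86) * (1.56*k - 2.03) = 6.0528*k^5 - 10.5596*k^4 + 1.9472*k^3 - 1.2195*k^2 + 5.5437*k - 1.7458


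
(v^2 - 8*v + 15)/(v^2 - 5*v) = (v - 3)/v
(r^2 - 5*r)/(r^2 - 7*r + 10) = r/(r - 2)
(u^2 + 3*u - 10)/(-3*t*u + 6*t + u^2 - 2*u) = (-u - 5)/(3*t - u)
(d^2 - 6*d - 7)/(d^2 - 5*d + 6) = (d^2 - 6*d - 7)/(d^2 - 5*d + 6)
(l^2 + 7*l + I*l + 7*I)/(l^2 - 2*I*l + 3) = (l + 7)/(l - 3*I)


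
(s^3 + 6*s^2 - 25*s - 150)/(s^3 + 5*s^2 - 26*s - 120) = (s + 5)/(s + 4)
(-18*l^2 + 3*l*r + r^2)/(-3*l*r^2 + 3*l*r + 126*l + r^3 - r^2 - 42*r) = (6*l + r)/(r^2 - r - 42)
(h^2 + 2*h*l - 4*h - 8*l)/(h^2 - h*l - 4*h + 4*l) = (h + 2*l)/(h - l)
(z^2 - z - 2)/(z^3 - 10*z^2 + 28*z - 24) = (z + 1)/(z^2 - 8*z + 12)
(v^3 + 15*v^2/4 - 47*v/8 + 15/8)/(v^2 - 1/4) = (4*v^2 + 17*v - 15)/(2*(2*v + 1))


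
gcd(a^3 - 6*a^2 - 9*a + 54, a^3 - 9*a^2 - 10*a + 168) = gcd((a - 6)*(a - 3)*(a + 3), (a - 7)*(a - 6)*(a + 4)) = a - 6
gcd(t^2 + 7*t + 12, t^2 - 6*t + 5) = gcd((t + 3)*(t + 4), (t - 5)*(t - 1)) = 1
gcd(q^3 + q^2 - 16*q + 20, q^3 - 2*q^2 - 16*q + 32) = q - 2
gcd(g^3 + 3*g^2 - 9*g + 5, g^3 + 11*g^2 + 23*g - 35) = g^2 + 4*g - 5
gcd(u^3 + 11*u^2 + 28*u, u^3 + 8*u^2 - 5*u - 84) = u^2 + 11*u + 28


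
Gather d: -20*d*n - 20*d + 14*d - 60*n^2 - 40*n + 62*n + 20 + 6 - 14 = d*(-20*n - 6) - 60*n^2 + 22*n + 12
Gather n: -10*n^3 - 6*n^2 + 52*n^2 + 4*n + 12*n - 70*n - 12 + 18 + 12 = -10*n^3 + 46*n^2 - 54*n + 18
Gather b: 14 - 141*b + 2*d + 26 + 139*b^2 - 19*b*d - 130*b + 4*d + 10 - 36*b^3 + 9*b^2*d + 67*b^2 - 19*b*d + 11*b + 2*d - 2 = -36*b^3 + b^2*(9*d + 206) + b*(-38*d - 260) + 8*d + 48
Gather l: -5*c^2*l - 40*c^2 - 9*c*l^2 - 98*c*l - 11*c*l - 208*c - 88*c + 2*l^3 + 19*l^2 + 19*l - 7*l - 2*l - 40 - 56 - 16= -40*c^2 - 296*c + 2*l^3 + l^2*(19 - 9*c) + l*(-5*c^2 - 109*c + 10) - 112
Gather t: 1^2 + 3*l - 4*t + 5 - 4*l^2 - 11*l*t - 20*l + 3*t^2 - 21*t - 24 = -4*l^2 - 17*l + 3*t^2 + t*(-11*l - 25) - 18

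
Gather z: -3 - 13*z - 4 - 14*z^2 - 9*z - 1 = -14*z^2 - 22*z - 8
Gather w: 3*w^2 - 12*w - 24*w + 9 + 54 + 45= 3*w^2 - 36*w + 108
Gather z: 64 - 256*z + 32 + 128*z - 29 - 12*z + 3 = 70 - 140*z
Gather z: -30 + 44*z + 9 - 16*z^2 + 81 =-16*z^2 + 44*z + 60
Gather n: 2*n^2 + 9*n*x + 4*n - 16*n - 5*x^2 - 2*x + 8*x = 2*n^2 + n*(9*x - 12) - 5*x^2 + 6*x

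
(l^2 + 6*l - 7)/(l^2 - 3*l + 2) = (l + 7)/(l - 2)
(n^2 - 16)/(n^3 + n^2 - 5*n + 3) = (n^2 - 16)/(n^3 + n^2 - 5*n + 3)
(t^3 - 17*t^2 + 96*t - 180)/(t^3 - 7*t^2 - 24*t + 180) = (t - 5)/(t + 5)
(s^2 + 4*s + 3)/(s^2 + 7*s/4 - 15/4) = 4*(s + 1)/(4*s - 5)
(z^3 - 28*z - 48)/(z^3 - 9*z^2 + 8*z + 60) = (z + 4)/(z - 5)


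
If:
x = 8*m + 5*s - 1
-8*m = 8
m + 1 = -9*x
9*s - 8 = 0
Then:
No Solution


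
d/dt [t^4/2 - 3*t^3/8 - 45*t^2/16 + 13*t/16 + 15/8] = 2*t^3 - 9*t^2/8 - 45*t/8 + 13/16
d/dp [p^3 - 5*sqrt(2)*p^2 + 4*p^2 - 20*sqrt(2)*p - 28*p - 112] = 3*p^2 - 10*sqrt(2)*p + 8*p - 20*sqrt(2) - 28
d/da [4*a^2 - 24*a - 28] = 8*a - 24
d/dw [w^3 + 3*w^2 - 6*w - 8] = 3*w^2 + 6*w - 6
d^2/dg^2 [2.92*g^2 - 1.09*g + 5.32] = 5.84000000000000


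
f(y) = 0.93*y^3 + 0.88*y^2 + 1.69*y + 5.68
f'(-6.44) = 106.07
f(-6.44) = -217.10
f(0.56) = 7.07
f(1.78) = 16.72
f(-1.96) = -1.25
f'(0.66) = 4.07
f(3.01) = 44.10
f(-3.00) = -16.58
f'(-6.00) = 91.57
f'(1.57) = 11.33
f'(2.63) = 25.62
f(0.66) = 7.45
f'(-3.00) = 21.52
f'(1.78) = 13.66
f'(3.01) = 32.27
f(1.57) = 14.10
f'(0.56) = 3.55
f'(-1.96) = 8.96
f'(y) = 2.79*y^2 + 1.76*y + 1.69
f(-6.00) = -173.66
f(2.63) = 33.13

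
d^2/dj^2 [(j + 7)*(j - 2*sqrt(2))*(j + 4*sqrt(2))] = 6*j + 4*sqrt(2) + 14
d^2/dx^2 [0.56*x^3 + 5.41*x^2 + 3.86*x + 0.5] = 3.36*x + 10.82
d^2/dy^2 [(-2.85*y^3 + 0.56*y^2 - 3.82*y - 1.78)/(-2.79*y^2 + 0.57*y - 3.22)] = (2.8421709430404e-14*y^4 + 8.33365799999996*y^3 + 81.934416*y^2 - 45.59346*y - 28.415836)/(21.717639*y^6 - 13.310811*y^5 + 77.913819*y^4 - 30.909789*y^3 + 89.922042*y^2 - 17.729964*y + 33.386248)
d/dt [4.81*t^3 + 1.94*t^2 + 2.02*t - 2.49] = 14.43*t^2 + 3.88*t + 2.02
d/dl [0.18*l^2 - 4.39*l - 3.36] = 0.36*l - 4.39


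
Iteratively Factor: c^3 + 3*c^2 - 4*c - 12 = (c + 3)*(c^2 - 4) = (c + 2)*(c + 3)*(c - 2)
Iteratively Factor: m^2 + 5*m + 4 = (m + 4)*(m + 1)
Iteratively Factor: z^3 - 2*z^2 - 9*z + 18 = (z - 3)*(z^2 + z - 6) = (z - 3)*(z - 2)*(z + 3)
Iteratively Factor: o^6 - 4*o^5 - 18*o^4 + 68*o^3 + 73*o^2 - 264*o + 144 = (o - 1)*(o^5 - 3*o^4 - 21*o^3 + 47*o^2 + 120*o - 144) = (o - 1)^2*(o^4 - 2*o^3 - 23*o^2 + 24*o + 144) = (o - 4)*(o - 1)^2*(o^3 + 2*o^2 - 15*o - 36) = (o - 4)*(o - 1)^2*(o + 3)*(o^2 - o - 12) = (o - 4)^2*(o - 1)^2*(o + 3)*(o + 3)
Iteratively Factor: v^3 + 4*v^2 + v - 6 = (v + 2)*(v^2 + 2*v - 3) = (v - 1)*(v + 2)*(v + 3)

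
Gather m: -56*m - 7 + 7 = -56*m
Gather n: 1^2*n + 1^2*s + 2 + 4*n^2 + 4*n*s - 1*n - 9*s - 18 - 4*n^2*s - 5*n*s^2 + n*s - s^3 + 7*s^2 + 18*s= n^2*(4 - 4*s) + n*(-5*s^2 + 5*s) - s^3 + 7*s^2 + 10*s - 16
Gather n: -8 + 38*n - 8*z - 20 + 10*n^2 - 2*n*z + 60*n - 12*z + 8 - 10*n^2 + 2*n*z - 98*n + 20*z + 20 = 0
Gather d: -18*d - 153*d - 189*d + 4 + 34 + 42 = 80 - 360*d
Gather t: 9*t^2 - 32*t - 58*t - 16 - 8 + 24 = 9*t^2 - 90*t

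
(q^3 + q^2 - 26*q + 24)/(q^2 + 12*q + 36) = (q^2 - 5*q + 4)/(q + 6)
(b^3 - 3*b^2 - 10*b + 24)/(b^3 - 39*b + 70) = (b^2 - b - 12)/(b^2 + 2*b - 35)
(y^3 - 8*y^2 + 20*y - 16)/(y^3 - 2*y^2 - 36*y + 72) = (y^2 - 6*y + 8)/(y^2 - 36)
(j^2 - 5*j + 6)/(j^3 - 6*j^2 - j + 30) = (j - 2)/(j^2 - 3*j - 10)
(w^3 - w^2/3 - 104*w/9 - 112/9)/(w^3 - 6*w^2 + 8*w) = (9*w^2 + 33*w + 28)/(9*w*(w - 2))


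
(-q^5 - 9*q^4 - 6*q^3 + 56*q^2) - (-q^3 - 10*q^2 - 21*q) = -q^5 - 9*q^4 - 5*q^3 + 66*q^2 + 21*q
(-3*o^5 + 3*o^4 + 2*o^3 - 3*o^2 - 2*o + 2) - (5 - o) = -3*o^5 + 3*o^4 + 2*o^3 - 3*o^2 - o - 3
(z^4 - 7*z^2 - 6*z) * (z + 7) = z^5 + 7*z^4 - 7*z^3 - 55*z^2 - 42*z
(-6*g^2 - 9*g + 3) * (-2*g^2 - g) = 12*g^4 + 24*g^3 + 3*g^2 - 3*g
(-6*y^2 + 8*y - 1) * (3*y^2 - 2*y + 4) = -18*y^4 + 36*y^3 - 43*y^2 + 34*y - 4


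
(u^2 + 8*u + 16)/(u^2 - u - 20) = (u + 4)/(u - 5)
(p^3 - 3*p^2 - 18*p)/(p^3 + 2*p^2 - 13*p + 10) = p*(p^2 - 3*p - 18)/(p^3 + 2*p^2 - 13*p + 10)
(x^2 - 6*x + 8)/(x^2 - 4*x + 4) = (x - 4)/(x - 2)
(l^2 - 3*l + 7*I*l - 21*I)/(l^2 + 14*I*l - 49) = (l - 3)/(l + 7*I)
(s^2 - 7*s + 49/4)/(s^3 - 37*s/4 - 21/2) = (2*s - 7)/(2*s^2 + 7*s + 6)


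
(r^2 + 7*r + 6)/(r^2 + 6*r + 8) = (r^2 + 7*r + 6)/(r^2 + 6*r + 8)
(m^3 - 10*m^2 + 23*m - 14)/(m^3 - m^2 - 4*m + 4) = (m - 7)/(m + 2)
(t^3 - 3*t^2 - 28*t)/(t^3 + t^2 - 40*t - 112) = t/(t + 4)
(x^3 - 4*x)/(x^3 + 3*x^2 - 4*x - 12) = x/(x + 3)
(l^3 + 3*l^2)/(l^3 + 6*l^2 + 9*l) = l/(l + 3)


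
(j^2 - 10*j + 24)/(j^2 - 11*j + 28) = (j - 6)/(j - 7)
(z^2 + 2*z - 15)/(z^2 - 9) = (z + 5)/(z + 3)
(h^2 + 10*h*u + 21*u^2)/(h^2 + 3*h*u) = (h + 7*u)/h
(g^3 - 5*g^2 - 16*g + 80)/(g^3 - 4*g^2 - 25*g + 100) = (g + 4)/(g + 5)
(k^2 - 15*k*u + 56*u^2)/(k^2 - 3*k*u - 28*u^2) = (k - 8*u)/(k + 4*u)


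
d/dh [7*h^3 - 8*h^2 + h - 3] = 21*h^2 - 16*h + 1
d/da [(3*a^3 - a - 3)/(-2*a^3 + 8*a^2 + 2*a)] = (12*a^4 + 4*a^3 - 5*a^2 + 24*a + 3)/(2*a^2*(a^4 - 8*a^3 + 14*a^2 + 8*a + 1))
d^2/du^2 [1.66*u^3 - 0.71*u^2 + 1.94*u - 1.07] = 9.96*u - 1.42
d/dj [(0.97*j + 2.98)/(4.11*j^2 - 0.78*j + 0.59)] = (-3.9867*j^2 - 24.4956*j + 2.8967)/(16.8921*j^4 - 6.4116*j^3 + 5.4582*j^2 - 0.9204*j + 0.3481)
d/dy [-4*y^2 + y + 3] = 1 - 8*y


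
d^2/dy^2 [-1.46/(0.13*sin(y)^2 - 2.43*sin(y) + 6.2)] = (0.098696*sin(y)^4 - 1.383642*sin(y)^3 + 3.76607*sin(y)^2 + 24.763644*sin(y) - 14.888788)/(0.13*sin(y)^2 - 2.43*sin(y) + 6.2)^3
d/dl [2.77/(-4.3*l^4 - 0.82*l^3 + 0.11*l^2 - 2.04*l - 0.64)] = (47.644*l^3 + 6.8142*l^2 - 0.6094*l + 5.6508)/(4.3*l^4 + 0.82*l^3 - 0.11*l^2 + 2.04*l + 0.64)^2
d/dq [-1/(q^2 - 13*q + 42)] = (2*q - 13)/(q^2 - 13*q + 42)^2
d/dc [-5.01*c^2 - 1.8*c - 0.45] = -10.02*c - 1.8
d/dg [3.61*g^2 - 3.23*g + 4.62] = 7.22*g - 3.23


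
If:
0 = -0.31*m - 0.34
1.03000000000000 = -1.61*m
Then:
No Solution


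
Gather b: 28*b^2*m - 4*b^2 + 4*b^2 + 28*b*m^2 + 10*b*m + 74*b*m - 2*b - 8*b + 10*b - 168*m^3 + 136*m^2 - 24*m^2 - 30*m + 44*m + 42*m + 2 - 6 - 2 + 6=28*b^2*m + b*(28*m^2 + 84*m) - 168*m^3 + 112*m^2 + 56*m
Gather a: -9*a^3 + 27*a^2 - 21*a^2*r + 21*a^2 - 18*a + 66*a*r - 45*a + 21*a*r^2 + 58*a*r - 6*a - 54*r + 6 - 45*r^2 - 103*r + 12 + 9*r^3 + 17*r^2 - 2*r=-9*a^3 + a^2*(48 - 21*r) + a*(21*r^2 + 124*r - 69) + 9*r^3 - 28*r^2 - 159*r + 18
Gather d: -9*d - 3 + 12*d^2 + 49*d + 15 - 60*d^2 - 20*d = -48*d^2 + 20*d + 12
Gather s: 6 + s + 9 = s + 15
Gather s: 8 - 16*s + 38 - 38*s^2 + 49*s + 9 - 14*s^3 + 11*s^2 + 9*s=-14*s^3 - 27*s^2 + 42*s + 55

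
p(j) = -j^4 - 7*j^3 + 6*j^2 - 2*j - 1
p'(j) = -4*j^3 - 21*j^2 + 12*j - 2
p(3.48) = -376.97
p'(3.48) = -383.14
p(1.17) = -8.21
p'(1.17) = -23.11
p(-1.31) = 24.71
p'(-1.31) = -44.77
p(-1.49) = 33.53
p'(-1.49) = -53.27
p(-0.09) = -0.77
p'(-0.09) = -3.25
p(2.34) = -92.50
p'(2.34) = -140.16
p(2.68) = -149.59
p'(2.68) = -197.67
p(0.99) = -4.85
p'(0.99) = -14.58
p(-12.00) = -7753.00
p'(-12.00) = 3742.00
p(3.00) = -223.00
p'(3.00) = -263.00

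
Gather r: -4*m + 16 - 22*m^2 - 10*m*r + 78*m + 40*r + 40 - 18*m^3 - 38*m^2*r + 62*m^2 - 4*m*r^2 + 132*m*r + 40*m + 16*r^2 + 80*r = -18*m^3 + 40*m^2 + 114*m + r^2*(16 - 4*m) + r*(-38*m^2 + 122*m + 120) + 56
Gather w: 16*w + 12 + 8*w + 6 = 24*w + 18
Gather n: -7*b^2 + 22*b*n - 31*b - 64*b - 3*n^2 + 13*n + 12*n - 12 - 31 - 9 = -7*b^2 - 95*b - 3*n^2 + n*(22*b + 25) - 52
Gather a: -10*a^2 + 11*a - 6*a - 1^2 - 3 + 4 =-10*a^2 + 5*a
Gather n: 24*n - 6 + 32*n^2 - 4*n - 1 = 32*n^2 + 20*n - 7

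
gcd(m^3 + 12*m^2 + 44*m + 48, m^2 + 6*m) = m + 6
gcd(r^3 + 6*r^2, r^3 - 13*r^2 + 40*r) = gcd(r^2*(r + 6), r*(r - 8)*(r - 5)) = r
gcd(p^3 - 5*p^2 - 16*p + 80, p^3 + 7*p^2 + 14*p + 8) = p + 4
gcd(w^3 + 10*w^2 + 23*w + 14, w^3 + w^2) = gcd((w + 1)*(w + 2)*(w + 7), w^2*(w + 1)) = w + 1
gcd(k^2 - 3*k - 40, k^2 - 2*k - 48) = k - 8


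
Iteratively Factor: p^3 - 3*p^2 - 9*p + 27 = (p + 3)*(p^2 - 6*p + 9) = (p - 3)*(p + 3)*(p - 3)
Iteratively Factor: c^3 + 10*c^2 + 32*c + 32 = (c + 4)*(c^2 + 6*c + 8) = (c + 2)*(c + 4)*(c + 4)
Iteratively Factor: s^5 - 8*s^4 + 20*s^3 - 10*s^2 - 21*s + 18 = (s + 1)*(s^4 - 9*s^3 + 29*s^2 - 39*s + 18) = (s - 3)*(s + 1)*(s^3 - 6*s^2 + 11*s - 6) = (s - 3)^2*(s + 1)*(s^2 - 3*s + 2) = (s - 3)^2*(s - 1)*(s + 1)*(s - 2)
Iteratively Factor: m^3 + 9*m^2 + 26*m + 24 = (m + 3)*(m^2 + 6*m + 8) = (m + 2)*(m + 3)*(m + 4)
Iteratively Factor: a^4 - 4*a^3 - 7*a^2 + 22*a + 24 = (a - 3)*(a^3 - a^2 - 10*a - 8) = (a - 4)*(a - 3)*(a^2 + 3*a + 2) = (a - 4)*(a - 3)*(a + 1)*(a + 2)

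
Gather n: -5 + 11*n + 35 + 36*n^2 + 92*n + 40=36*n^2 + 103*n + 70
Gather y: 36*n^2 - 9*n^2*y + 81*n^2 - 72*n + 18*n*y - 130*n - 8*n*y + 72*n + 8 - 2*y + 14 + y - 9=117*n^2 - 130*n + y*(-9*n^2 + 10*n - 1) + 13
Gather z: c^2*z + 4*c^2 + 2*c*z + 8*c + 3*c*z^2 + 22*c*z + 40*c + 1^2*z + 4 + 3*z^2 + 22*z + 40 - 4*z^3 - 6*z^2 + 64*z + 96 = 4*c^2 + 48*c - 4*z^3 + z^2*(3*c - 3) + z*(c^2 + 24*c + 87) + 140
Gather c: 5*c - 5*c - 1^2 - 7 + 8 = 0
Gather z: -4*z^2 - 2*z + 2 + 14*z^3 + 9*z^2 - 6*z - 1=14*z^3 + 5*z^2 - 8*z + 1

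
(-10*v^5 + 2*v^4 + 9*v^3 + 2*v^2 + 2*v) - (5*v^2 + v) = -10*v^5 + 2*v^4 + 9*v^3 - 3*v^2 + v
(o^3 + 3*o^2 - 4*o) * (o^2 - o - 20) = o^5 + 2*o^4 - 27*o^3 - 56*o^2 + 80*o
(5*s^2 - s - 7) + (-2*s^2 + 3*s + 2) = 3*s^2 + 2*s - 5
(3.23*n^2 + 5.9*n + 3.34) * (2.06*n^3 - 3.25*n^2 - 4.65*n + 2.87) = 6.6538*n^5 + 1.6565*n^4 - 27.3141*n^3 - 29.0199*n^2 + 1.402*n + 9.5858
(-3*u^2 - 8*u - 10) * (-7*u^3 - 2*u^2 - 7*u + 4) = 21*u^5 + 62*u^4 + 107*u^3 + 64*u^2 + 38*u - 40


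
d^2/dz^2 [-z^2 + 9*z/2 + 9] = -2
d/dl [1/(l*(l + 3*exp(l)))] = (l*(-3*exp(l) - 1) - l - 3*exp(l))/(l^2*(l + 3*exp(l))^2)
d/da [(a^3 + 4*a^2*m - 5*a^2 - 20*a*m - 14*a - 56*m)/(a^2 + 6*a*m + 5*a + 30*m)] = ((2*a + 6*m + 5)*(-a^3 - 4*a^2*m + 5*a^2 + 20*a*m + 14*a + 56*m) + (a^2 + 6*a*m + 5*a + 30*m)*(3*a^2 + 8*a*m - 10*a - 20*m - 14))/(a^2 + 6*a*m + 5*a + 30*m)^2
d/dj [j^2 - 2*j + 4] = 2*j - 2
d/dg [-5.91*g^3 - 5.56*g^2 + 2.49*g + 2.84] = -17.73*g^2 - 11.12*g + 2.49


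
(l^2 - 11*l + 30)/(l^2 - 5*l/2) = 2*(l^2 - 11*l + 30)/(l*(2*l - 5))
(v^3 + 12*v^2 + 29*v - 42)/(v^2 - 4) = (v^3 + 12*v^2 + 29*v - 42)/(v^2 - 4)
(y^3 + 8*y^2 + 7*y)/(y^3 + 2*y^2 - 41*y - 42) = y/(y - 6)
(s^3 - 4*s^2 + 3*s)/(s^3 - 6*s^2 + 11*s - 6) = s/(s - 2)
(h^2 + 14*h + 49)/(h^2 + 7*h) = (h + 7)/h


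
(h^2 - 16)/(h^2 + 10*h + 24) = (h - 4)/(h + 6)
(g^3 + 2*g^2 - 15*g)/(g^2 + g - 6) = g*(g^2 + 2*g - 15)/(g^2 + g - 6)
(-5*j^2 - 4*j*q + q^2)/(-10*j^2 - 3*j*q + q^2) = (j + q)/(2*j + q)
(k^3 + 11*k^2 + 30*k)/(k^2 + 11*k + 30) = k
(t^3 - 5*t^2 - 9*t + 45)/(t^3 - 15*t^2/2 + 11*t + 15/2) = 2*(t + 3)/(2*t + 1)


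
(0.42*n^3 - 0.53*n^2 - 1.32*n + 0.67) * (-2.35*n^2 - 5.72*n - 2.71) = -0.987*n^5 - 1.1569*n^4 + 4.9954*n^3 + 7.4122*n^2 - 0.2552*n - 1.8157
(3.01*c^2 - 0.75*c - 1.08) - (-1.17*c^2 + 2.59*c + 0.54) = 4.18*c^2 - 3.34*c - 1.62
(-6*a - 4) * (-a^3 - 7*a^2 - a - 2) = 6*a^4 + 46*a^3 + 34*a^2 + 16*a + 8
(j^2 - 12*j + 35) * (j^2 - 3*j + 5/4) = j^4 - 15*j^3 + 289*j^2/4 - 120*j + 175/4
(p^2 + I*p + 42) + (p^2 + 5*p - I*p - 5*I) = 2*p^2 + 5*p + 42 - 5*I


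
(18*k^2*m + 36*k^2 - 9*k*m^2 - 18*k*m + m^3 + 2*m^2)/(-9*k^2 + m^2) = (-6*k*m - 12*k + m^2 + 2*m)/(3*k + m)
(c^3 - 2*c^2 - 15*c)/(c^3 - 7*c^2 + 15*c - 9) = c*(c^2 - 2*c - 15)/(c^3 - 7*c^2 + 15*c - 9)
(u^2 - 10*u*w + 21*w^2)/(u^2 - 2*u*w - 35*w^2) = (u - 3*w)/(u + 5*w)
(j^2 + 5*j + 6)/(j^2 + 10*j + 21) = (j + 2)/(j + 7)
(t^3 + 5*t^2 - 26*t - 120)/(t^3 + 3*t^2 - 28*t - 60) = (t + 4)/(t + 2)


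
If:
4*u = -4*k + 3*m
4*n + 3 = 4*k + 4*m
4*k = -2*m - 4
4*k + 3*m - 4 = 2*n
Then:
No Solution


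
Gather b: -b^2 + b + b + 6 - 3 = -b^2 + 2*b + 3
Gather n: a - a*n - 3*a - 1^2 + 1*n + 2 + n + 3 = -2*a + n*(2 - a) + 4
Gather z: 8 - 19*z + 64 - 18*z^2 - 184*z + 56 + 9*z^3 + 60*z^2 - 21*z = 9*z^3 + 42*z^2 - 224*z + 128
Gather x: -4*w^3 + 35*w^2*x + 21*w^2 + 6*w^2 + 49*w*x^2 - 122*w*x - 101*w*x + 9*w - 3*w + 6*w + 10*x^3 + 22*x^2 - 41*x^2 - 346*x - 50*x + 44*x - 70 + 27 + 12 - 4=-4*w^3 + 27*w^2 + 12*w + 10*x^3 + x^2*(49*w - 19) + x*(35*w^2 - 223*w - 352) - 35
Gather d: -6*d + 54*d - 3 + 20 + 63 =48*d + 80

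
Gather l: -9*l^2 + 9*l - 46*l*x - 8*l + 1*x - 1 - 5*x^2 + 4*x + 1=-9*l^2 + l*(1 - 46*x) - 5*x^2 + 5*x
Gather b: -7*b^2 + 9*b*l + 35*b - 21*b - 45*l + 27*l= -7*b^2 + b*(9*l + 14) - 18*l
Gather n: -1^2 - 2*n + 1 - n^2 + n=-n^2 - n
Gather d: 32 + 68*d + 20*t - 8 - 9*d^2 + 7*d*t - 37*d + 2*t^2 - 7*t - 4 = -9*d^2 + d*(7*t + 31) + 2*t^2 + 13*t + 20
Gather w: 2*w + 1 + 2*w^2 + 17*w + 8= 2*w^2 + 19*w + 9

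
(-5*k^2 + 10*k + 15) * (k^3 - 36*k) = -5*k^5 + 10*k^4 + 195*k^3 - 360*k^2 - 540*k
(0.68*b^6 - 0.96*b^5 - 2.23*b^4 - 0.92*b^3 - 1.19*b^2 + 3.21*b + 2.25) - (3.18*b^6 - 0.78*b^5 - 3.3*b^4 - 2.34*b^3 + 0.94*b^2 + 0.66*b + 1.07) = -2.5*b^6 - 0.18*b^5 + 1.07*b^4 + 1.42*b^3 - 2.13*b^2 + 2.55*b + 1.18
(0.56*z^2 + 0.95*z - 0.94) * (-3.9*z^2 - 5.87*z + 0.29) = -2.184*z^4 - 6.9922*z^3 - 1.7481*z^2 + 5.7933*z - 0.2726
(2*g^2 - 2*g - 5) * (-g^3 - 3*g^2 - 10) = -2*g^5 - 4*g^4 + 11*g^3 - 5*g^2 + 20*g + 50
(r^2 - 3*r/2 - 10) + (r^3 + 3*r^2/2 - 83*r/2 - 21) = r^3 + 5*r^2/2 - 43*r - 31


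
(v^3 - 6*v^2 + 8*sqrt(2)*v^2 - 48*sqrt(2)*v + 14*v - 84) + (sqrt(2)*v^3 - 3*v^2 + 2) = v^3 + sqrt(2)*v^3 - 9*v^2 + 8*sqrt(2)*v^2 - 48*sqrt(2)*v + 14*v - 82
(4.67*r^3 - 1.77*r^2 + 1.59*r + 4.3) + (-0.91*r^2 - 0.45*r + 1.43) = 4.67*r^3 - 2.68*r^2 + 1.14*r + 5.73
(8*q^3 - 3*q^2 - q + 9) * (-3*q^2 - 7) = -24*q^5 + 9*q^4 - 53*q^3 - 6*q^2 + 7*q - 63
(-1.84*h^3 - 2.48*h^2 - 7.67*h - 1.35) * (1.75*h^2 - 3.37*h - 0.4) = -3.22*h^5 + 1.8608*h^4 - 4.3289*h^3 + 24.4774*h^2 + 7.6175*h + 0.54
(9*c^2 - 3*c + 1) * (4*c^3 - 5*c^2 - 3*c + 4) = 36*c^5 - 57*c^4 - 8*c^3 + 40*c^2 - 15*c + 4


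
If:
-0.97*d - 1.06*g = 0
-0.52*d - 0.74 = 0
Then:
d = -1.42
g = 1.30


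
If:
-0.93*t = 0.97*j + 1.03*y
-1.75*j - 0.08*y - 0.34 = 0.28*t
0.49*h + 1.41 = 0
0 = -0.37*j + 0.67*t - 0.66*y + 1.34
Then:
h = -2.88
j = -0.07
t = -1.04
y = 1.01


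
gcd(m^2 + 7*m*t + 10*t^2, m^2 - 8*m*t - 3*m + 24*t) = 1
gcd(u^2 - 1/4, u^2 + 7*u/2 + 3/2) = u + 1/2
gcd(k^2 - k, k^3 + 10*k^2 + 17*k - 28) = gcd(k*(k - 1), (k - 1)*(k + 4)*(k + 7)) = k - 1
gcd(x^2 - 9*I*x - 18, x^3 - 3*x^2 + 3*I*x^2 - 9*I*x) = 1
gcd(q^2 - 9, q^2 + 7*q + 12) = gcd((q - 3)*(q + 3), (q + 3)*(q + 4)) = q + 3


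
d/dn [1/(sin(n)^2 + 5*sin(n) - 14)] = -(2*sin(n) + 5)*cos(n)/(sin(n)^2 + 5*sin(n) - 14)^2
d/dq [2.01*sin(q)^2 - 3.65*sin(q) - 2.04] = (4.02*sin(q) - 3.65)*cos(q)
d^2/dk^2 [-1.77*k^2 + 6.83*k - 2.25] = -3.54000000000000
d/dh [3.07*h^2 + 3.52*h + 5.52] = 6.14*h + 3.52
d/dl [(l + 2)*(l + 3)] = 2*l + 5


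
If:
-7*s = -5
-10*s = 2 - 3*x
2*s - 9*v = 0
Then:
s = 5/7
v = 10/63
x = 64/21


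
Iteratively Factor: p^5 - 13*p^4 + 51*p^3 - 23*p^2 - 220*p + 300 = (p - 5)*(p^4 - 8*p^3 + 11*p^2 + 32*p - 60) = (p - 5)*(p - 3)*(p^3 - 5*p^2 - 4*p + 20) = (p - 5)*(p - 3)*(p + 2)*(p^2 - 7*p + 10) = (p - 5)*(p - 3)*(p - 2)*(p + 2)*(p - 5)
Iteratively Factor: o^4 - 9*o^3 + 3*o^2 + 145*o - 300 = (o + 4)*(o^3 - 13*o^2 + 55*o - 75) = (o - 5)*(o + 4)*(o^2 - 8*o + 15) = (o - 5)*(o - 3)*(o + 4)*(o - 5)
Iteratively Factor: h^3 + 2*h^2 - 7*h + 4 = (h + 4)*(h^2 - 2*h + 1) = (h - 1)*(h + 4)*(h - 1)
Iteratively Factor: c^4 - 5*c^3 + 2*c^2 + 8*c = (c + 1)*(c^3 - 6*c^2 + 8*c) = (c - 4)*(c + 1)*(c^2 - 2*c) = (c - 4)*(c - 2)*(c + 1)*(c)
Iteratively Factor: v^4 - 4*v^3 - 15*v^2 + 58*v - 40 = (v - 5)*(v^3 + v^2 - 10*v + 8) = (v - 5)*(v + 4)*(v^2 - 3*v + 2) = (v - 5)*(v - 1)*(v + 4)*(v - 2)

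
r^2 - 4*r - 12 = (r - 6)*(r + 2)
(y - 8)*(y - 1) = y^2 - 9*y + 8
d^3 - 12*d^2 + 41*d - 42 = (d - 7)*(d - 3)*(d - 2)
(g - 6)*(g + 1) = g^2 - 5*g - 6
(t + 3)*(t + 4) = t^2 + 7*t + 12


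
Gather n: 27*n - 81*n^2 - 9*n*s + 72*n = -81*n^2 + n*(99 - 9*s)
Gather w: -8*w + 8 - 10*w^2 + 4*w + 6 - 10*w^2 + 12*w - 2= -20*w^2 + 8*w + 12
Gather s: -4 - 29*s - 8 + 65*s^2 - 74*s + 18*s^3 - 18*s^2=18*s^3 + 47*s^2 - 103*s - 12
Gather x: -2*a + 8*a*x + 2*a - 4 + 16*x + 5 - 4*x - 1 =x*(8*a + 12)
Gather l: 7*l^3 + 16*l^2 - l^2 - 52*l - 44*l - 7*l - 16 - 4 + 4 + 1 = 7*l^3 + 15*l^2 - 103*l - 15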